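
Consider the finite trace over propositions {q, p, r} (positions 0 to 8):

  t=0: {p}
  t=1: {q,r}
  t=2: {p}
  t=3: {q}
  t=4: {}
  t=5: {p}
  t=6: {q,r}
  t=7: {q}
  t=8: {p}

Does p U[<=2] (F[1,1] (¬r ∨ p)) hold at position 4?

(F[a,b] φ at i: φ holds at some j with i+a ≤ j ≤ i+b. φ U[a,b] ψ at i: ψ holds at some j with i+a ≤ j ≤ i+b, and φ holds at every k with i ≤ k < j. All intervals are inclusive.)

Need some j in [4,6] with F[1,1] (¬r ∨ p), and p at every k in [4,j-1].
  j=4: F[1,1] (¬r ∨ p) holds; no prefix to check → satisfied.

True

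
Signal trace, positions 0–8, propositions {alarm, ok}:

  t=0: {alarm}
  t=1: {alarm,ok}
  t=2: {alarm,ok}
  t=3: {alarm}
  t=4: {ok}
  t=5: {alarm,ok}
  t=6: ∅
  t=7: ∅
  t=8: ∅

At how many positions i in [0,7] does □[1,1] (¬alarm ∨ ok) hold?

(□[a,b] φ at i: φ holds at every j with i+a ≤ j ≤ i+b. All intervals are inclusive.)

Evaluate at each i in [0,7]:
  i=0: ✓ (all of [1,1])
  i=1: ✓ (all of [2,2])
  i=2: ✗ (fails at j=3)
  i=3: ✓ (all of [4,4])
  i=4: ✓ (all of [5,5])
  i=5: ✓ (all of [6,6])
  i=6: ✓ (all of [7,7])
  i=7: ✓ (all of [8,8])
Positions where it holds: {0, 1, 3, 4, 5, 6, 7} → 7.

7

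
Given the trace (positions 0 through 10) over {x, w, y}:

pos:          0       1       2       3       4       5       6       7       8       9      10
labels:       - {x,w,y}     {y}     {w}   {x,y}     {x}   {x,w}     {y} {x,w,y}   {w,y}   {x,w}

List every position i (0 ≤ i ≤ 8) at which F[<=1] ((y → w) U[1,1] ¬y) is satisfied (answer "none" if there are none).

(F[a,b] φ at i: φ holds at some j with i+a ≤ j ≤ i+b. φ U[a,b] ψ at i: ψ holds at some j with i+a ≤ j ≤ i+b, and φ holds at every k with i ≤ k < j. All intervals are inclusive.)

4, 5, 8

Evaluate at each i in [0,8]:
  i=0: ✗ (none in [0,1])
  i=1: ✗ (none in [1,2])
  i=2: ✗ (none in [2,3])
  i=3: ✗ (none in [3,4])
  i=4: ✓ (witness j=5)
  i=5: ✓ (witness j=5)
  i=6: ✗ (none in [6,7])
  i=7: ✗ (none in [7,8])
  i=8: ✓ (witness j=9)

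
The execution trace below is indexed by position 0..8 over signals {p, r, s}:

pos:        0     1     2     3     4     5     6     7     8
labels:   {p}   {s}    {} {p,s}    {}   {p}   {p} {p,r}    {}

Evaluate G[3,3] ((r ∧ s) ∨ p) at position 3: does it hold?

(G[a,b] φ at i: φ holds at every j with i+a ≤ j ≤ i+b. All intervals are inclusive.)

Check ((r ∧ s) ∨ p) at every j in [6,6]:
  j=6: true
All positions satisfy it → formula holds.

Holds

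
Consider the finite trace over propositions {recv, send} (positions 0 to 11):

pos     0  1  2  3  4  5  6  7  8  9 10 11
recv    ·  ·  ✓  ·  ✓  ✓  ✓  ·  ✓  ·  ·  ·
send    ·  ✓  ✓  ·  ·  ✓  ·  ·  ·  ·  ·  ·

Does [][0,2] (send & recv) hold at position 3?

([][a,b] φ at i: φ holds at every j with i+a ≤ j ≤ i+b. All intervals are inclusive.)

Check (send & recv) at every j in [3,5]:
  j=3: false
  j=4: false
  j=5: true
Fails at j=3 → formula fails.

Does not hold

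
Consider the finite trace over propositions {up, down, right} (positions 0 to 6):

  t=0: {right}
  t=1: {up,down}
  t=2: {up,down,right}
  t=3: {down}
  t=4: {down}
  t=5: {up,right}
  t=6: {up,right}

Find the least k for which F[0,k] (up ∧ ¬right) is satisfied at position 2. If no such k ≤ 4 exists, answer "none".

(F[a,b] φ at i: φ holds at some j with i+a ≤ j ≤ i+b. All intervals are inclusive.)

none

Scan j = 2,3,… for (up ∧ ¬right):
  j=2: fails
  j=3: fails
  j=4: fails
  j=5: fails
  j=6: fails
No j in [2,6] satisfies it → none.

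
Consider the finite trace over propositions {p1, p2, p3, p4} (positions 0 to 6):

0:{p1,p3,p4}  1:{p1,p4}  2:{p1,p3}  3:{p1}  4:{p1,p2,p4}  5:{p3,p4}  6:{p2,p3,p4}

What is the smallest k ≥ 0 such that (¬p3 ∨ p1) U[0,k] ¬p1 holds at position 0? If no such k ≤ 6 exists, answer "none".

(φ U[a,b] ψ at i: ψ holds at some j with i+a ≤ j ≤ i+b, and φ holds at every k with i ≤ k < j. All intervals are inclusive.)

Need earliest j ≥ 0 with ¬p1, and (¬p3 ∨ p1) at every k in [0,j-1].
  j=0: rhs fails.
  j=1: rhs fails.
  j=2: rhs fails.
  j=3: rhs fails.
  j=4: rhs fails.
  j=5: rhs holds; lhs holds on [0,4]. k = 5.

5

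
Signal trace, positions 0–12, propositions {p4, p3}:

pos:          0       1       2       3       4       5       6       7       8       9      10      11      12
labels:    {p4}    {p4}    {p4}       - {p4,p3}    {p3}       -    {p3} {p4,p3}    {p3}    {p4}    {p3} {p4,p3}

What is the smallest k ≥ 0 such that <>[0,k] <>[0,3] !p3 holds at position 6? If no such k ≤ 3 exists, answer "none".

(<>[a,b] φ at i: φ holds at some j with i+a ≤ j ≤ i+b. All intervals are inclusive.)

0

Scan j = 6,7,… for <>[0,3] !p3:
  j=6: holds
First hit at j=6, so smallest k = 6-6 = 0.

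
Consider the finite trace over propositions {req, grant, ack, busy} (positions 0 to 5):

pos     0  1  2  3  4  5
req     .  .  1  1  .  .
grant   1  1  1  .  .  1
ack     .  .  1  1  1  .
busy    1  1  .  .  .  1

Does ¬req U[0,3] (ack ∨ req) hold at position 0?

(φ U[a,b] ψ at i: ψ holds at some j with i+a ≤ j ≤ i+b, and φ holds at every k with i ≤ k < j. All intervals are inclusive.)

True

Need some j in [0,3] with (ack ∨ req), and ¬req at every k in [0,j-1].
  j=0: (ack ∨ req) false.
  j=1: (ack ∨ req) false.
  j=2: (ack ∨ req) holds; ¬req holds at every k in [0,1] → satisfied.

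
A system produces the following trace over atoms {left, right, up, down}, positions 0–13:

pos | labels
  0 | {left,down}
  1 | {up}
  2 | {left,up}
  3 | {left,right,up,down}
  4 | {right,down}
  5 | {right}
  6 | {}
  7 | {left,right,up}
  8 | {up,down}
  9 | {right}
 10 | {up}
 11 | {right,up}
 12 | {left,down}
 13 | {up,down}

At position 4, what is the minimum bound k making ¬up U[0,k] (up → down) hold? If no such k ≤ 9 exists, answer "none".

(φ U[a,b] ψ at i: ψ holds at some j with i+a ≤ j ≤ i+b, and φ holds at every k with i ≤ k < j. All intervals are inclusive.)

Need earliest j ≥ 4 with (up → down), and ¬up at every k in [4,j-1].
  j=4: rhs holds (empty prefix). k = 0.

0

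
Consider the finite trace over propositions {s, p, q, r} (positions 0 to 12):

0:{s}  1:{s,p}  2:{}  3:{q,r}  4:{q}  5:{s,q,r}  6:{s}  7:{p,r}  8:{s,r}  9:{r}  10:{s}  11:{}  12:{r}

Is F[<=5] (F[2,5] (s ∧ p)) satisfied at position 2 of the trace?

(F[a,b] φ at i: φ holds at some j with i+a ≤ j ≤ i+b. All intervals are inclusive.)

Check F[2,5] (s ∧ p) at each j in [2,7]:
  j=2: fails (none in [4,7])
  j=3: fails (none in [5,8])
  j=4: fails (none in [6,9])
  j=5: fails (none in [7,10])
  j=6: fails (none in [8,11])
  j=7: fails (none in [9,12])
No position in the window satisfies it → formula fails.

No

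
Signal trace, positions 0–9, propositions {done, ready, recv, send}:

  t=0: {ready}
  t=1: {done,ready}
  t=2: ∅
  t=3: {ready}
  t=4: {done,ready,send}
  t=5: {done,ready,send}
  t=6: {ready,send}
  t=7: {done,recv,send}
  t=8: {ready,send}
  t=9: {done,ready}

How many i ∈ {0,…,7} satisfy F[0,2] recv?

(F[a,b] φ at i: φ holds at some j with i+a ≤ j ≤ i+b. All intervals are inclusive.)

Evaluate at each i in [0,7]:
  i=0: ✗ (none in [0,2])
  i=1: ✗ (none in [1,3])
  i=2: ✗ (none in [2,4])
  i=3: ✗ (none in [3,5])
  i=4: ✗ (none in [4,6])
  i=5: ✓ (witness j=7)
  i=6: ✓ (witness j=7)
  i=7: ✓ (witness j=7)
Positions where it holds: {5, 6, 7} → 3.

3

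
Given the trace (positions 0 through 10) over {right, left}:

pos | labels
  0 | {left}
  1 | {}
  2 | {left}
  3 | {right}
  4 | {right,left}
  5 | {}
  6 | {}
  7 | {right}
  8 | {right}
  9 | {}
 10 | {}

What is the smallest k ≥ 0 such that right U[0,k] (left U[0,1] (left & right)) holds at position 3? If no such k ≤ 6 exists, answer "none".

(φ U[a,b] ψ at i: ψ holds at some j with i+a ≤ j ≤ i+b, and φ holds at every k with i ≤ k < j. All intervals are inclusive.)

Need earliest j ≥ 3 with (left U[0,1] (left & right)), and right at every k in [3,j-1].
  j=3: rhs fails.
  j=4: rhs holds; lhs holds on [3,3]. k = 1.

1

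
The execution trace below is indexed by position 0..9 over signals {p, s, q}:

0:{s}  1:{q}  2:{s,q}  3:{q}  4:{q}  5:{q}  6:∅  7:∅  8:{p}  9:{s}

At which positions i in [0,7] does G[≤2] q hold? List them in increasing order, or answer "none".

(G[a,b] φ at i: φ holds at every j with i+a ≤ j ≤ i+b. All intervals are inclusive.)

1, 2, 3

Evaluate at each i in [0,7]:
  i=0: ✗ (fails at j=0)
  i=1: ✓ (all of [1,3])
  i=2: ✓ (all of [2,4])
  i=3: ✓ (all of [3,5])
  i=4: ✗ (fails at j=6)
  i=5: ✗ (fails at j=6)
  i=6: ✗ (fails at j=6)
  i=7: ✗ (fails at j=7)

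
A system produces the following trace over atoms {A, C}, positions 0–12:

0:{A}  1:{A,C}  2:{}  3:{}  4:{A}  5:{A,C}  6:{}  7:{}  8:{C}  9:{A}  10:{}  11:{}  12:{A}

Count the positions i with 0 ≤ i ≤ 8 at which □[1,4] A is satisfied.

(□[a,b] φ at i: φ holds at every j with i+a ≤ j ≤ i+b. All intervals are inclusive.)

0

Evaluate at each i in [0,8]:
  i=0: ✗ (fails at j=2)
  i=1: ✗ (fails at j=2)
  i=2: ✗ (fails at j=3)
  i=3: ✗ (fails at j=6)
  i=4: ✗ (fails at j=6)
  i=5: ✗ (fails at j=6)
  i=6: ✗ (fails at j=7)
  i=7: ✗ (fails at j=8)
  i=8: ✗ (fails at j=10)
Positions where it holds: {} → 0.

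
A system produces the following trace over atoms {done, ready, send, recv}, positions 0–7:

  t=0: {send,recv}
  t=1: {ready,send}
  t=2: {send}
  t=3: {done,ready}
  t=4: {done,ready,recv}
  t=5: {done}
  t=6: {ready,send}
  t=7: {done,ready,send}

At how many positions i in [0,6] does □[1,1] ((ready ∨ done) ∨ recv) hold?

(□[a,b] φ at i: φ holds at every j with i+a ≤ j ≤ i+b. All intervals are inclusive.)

6

Evaluate at each i in [0,6]:
  i=0: ✓ (all of [1,1])
  i=1: ✗ (fails at j=2)
  i=2: ✓ (all of [3,3])
  i=3: ✓ (all of [4,4])
  i=4: ✓ (all of [5,5])
  i=5: ✓ (all of [6,6])
  i=6: ✓ (all of [7,7])
Positions where it holds: {0, 2, 3, 4, 5, 6} → 6.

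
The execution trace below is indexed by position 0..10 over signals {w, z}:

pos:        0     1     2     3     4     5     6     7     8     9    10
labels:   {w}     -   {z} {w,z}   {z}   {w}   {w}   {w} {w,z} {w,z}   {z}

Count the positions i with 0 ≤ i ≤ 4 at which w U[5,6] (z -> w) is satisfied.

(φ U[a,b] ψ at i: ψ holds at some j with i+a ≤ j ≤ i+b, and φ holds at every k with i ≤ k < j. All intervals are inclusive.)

0

Evaluate at each i in [0,4]:
  i=0: ✗ (lhs fails at k=1 before rhs at j=5)
  i=1: ✗ (lhs fails at k=1 before rhs at j=6)
  i=2: ✗ (lhs fails at k=2 before rhs at j=7)
  i=3: ✗ (lhs fails at k=4 before rhs at j=8)
  i=4: ✗ (lhs fails at k=4 before rhs at j=9)
Positions where it holds: {} → 0.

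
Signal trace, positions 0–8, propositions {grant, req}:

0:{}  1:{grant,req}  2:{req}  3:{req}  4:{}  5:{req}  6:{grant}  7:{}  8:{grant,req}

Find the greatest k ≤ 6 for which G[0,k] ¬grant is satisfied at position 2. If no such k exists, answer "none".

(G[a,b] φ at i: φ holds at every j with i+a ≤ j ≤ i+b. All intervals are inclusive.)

¬grant must hold from j=2 onward; find where it first fails.
  j=2: holds
  j=3: holds
  j=4: holds
  j=5: holds
  j=6: fails
Holds on [2,5], so largest k = 3.

3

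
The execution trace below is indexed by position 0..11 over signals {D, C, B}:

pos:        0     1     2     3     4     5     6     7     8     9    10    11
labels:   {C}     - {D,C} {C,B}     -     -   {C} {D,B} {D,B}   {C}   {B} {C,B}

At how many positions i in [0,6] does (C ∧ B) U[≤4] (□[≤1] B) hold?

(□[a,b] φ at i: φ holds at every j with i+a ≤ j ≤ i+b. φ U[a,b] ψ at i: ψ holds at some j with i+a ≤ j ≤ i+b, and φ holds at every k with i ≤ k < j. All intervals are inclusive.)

0

Evaluate at each i in [0,6]:
  i=0: ✗ (no rhs in [0,4])
  i=1: ✗ (no rhs in [1,5])
  i=2: ✗ (no rhs in [2,6])
  i=3: ✗ (lhs fails at k=4 before rhs at j=7)
  i=4: ✗ (lhs fails at k=4 before rhs at j=7)
  i=5: ✗ (lhs fails at k=5 before rhs at j=7)
  i=6: ✗ (lhs fails at k=6 before rhs at j=7)
Positions where it holds: {} → 0.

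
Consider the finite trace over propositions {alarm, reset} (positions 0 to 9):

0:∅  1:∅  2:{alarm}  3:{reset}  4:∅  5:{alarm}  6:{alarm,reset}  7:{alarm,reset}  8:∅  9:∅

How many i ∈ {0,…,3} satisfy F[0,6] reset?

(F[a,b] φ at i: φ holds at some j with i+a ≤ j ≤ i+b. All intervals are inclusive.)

Evaluate at each i in [0,3]:
  i=0: ✓ (witness j=3)
  i=1: ✓ (witness j=3)
  i=2: ✓ (witness j=3)
  i=3: ✓ (witness j=3)
Positions where it holds: {0, 1, 2, 3} → 4.

4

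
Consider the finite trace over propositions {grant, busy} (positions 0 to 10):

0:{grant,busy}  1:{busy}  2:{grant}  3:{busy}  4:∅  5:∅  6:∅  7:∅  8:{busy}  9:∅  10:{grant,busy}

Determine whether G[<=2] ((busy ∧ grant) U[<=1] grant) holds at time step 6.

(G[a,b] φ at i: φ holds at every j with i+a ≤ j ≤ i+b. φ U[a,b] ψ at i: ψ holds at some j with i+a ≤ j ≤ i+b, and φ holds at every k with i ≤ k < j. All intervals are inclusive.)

Check ((busy ∧ grant) U[<=1] grant) at every j in [6,8]:
  j=6: fails
  j=7: fails
  j=8: fails
Fails at j=6 → formula fails.

No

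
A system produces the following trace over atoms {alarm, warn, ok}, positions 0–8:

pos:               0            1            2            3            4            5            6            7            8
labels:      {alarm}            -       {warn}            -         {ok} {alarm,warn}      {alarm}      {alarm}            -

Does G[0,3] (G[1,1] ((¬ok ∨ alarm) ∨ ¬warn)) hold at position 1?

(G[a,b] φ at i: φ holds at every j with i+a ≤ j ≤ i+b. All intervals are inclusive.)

Check G[1,1] ((¬ok ∨ alarm) ∨ ¬warn) at every j in [1,4]:
  j=1: holds on [2,2]
  j=2: holds on [3,3]
  j=3: holds on [4,4]
  j=4: holds on [5,5]
All positions satisfy it → formula holds.

Yes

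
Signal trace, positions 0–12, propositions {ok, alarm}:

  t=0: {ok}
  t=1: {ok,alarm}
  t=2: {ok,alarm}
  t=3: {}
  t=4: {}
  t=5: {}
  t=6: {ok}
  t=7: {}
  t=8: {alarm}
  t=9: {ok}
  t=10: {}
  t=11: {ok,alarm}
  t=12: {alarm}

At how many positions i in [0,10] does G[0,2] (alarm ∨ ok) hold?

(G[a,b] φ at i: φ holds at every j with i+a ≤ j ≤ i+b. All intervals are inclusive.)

Evaluate at each i in [0,10]:
  i=0: ✓ (all of [0,2])
  i=1: ✗ (fails at j=3)
  i=2: ✗ (fails at j=3)
  i=3: ✗ (fails at j=3)
  i=4: ✗ (fails at j=4)
  i=5: ✗ (fails at j=5)
  i=6: ✗ (fails at j=7)
  i=7: ✗ (fails at j=7)
  i=8: ✗ (fails at j=10)
  i=9: ✗ (fails at j=10)
  i=10: ✗ (fails at j=10)
Positions where it holds: {0} → 1.

1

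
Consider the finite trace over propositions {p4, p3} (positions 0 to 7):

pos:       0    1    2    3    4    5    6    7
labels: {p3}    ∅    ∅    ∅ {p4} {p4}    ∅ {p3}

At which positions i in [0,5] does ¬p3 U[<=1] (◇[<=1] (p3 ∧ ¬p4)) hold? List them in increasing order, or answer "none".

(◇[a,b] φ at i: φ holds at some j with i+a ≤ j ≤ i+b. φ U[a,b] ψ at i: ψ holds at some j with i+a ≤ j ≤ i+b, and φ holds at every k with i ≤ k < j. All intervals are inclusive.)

Evaluate at each i in [0,5]:
  i=0: ✓ (rhs at j=0)
  i=1: ✗ (no rhs in [1,2])
  i=2: ✗ (no rhs in [2,3])
  i=3: ✗ (no rhs in [3,4])
  i=4: ✗ (no rhs in [4,5])
  i=5: ✓ (rhs at j=6; lhs holds on [5,5])

0, 5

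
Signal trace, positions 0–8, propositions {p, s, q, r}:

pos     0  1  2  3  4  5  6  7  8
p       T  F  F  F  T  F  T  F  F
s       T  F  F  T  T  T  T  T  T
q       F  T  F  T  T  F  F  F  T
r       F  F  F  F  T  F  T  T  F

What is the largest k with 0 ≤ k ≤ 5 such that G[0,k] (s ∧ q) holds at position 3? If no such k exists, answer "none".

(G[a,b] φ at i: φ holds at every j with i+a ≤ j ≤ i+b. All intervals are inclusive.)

1

(s ∧ q) must hold from j=3 onward; find where it first fails.
  j=3: holds
  j=4: holds
  j=5: fails
Holds on [3,4], so largest k = 1.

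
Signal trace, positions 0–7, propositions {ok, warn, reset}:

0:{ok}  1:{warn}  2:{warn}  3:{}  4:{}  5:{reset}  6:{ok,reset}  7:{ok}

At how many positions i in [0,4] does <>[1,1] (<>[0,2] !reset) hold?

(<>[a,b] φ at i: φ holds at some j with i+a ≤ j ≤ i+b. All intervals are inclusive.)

Evaluate at each i in [0,4]:
  i=0: ✓ (witness j=1)
  i=1: ✓ (witness j=2)
  i=2: ✓ (witness j=3)
  i=3: ✓ (witness j=4)
  i=4: ✓ (witness j=5)
Positions where it holds: {0, 1, 2, 3, 4} → 5.

5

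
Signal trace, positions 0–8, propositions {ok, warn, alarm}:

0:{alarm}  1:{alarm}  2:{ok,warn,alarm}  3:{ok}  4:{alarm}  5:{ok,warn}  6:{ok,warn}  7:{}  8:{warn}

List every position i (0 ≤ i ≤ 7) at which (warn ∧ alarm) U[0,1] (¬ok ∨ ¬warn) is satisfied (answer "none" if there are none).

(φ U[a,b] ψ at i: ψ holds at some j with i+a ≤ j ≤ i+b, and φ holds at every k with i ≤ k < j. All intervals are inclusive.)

Evaluate at each i in [0,7]:
  i=0: ✓ (rhs at j=0)
  i=1: ✓ (rhs at j=1)
  i=2: ✓ (rhs at j=3; lhs holds on [2,2])
  i=3: ✓ (rhs at j=3)
  i=4: ✓ (rhs at j=4)
  i=5: ✗ (no rhs in [5,6])
  i=6: ✗ (lhs fails at k=6 before rhs at j=7)
  i=7: ✓ (rhs at j=7)

0, 1, 2, 3, 4, 7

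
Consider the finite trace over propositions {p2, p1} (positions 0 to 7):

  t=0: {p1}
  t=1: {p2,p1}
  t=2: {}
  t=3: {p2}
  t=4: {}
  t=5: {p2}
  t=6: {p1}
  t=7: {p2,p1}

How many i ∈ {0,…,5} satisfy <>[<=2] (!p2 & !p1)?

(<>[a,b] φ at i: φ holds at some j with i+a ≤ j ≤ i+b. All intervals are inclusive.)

Evaluate at each i in [0,5]:
  i=0: ✓ (witness j=2)
  i=1: ✓ (witness j=2)
  i=2: ✓ (witness j=2)
  i=3: ✓ (witness j=4)
  i=4: ✓ (witness j=4)
  i=5: ✗ (none in [5,7])
Positions where it holds: {0, 1, 2, 3, 4} → 5.

5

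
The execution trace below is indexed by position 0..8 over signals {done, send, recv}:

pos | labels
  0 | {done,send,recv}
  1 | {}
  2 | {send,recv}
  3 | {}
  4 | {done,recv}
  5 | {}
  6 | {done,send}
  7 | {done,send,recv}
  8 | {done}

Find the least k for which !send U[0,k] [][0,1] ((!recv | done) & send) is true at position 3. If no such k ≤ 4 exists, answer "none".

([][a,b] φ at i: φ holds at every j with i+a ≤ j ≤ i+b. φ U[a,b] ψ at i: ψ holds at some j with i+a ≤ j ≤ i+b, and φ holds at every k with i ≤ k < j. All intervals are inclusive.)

3

Need earliest j ≥ 3 with [][0,1] ((!recv | done) & send), and !send at every k in [3,j-1].
  j=3: rhs fails.
  j=4: rhs fails.
  j=5: rhs fails.
  j=6: rhs holds; lhs holds on [3,5]. k = 3.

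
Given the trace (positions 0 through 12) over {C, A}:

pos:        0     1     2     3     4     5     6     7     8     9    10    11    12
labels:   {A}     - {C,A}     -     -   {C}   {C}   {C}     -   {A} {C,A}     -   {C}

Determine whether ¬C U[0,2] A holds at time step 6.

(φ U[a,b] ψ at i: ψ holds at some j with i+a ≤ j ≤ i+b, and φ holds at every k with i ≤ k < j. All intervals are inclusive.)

No

Need some j in [6,8] with A, and ¬C at every k in [6,j-1].
  j=6: A false.
  j=7: A false.
  j=8: A false.
No j in the window works → until fails.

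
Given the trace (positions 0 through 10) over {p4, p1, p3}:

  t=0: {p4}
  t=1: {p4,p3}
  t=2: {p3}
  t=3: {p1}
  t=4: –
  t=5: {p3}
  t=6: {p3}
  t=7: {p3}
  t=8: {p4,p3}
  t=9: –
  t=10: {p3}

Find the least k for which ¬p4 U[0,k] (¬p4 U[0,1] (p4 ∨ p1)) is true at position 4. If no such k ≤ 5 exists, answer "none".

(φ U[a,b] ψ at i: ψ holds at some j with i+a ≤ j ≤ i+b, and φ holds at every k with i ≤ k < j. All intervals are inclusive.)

3

Need earliest j ≥ 4 with (¬p4 U[0,1] (p4 ∨ p1)), and ¬p4 at every k in [4,j-1].
  j=4: rhs fails.
  j=5: rhs fails.
  j=6: rhs fails.
  j=7: rhs holds; lhs holds on [4,6]. k = 3.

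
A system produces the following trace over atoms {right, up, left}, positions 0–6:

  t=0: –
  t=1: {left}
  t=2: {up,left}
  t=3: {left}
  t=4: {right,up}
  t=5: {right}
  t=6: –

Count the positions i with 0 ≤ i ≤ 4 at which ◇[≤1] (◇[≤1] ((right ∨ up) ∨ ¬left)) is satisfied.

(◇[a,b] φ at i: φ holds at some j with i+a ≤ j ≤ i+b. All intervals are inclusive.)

5

Evaluate at each i in [0,4]:
  i=0: ✓ (witness j=0)
  i=1: ✓ (witness j=1)
  i=2: ✓ (witness j=2)
  i=3: ✓ (witness j=3)
  i=4: ✓ (witness j=4)
Positions where it holds: {0, 1, 2, 3, 4} → 5.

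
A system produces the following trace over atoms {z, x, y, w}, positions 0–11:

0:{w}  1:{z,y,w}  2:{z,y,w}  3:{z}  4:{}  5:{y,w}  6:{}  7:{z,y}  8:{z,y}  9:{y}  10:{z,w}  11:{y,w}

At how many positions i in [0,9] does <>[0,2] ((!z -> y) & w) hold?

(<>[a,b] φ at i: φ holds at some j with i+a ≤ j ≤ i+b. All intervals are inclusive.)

8

Evaluate at each i in [0,9]:
  i=0: ✓ (witness j=1)
  i=1: ✓ (witness j=1)
  i=2: ✓ (witness j=2)
  i=3: ✓ (witness j=5)
  i=4: ✓ (witness j=5)
  i=5: ✓ (witness j=5)
  i=6: ✗ (none in [6,8])
  i=7: ✗ (none in [7,9])
  i=8: ✓ (witness j=10)
  i=9: ✓ (witness j=10)
Positions where it holds: {0, 1, 2, 3, 4, 5, 8, 9} → 8.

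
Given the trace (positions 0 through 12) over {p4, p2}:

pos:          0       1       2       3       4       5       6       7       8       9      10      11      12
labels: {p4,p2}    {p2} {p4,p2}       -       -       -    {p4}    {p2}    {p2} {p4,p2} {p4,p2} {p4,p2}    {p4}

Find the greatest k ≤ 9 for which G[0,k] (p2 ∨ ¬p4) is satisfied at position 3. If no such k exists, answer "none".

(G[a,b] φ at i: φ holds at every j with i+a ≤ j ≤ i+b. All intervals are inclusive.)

2

(p2 ∨ ¬p4) must hold from j=3 onward; find where it first fails.
  j=3: holds
  j=4: holds
  j=5: holds
  j=6: fails
Holds on [3,5], so largest k = 2.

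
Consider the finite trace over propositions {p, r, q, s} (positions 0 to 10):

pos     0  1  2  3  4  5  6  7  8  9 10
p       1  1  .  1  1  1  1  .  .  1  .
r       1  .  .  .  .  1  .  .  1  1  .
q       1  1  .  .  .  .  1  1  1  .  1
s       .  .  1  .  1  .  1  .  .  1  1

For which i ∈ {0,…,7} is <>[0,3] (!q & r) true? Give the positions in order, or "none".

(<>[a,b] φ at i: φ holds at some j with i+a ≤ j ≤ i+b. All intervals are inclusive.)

Evaluate at each i in [0,7]:
  i=0: ✗ (none in [0,3])
  i=1: ✗ (none in [1,4])
  i=2: ✓ (witness j=5)
  i=3: ✓ (witness j=5)
  i=4: ✓ (witness j=5)
  i=5: ✓ (witness j=5)
  i=6: ✓ (witness j=9)
  i=7: ✓ (witness j=9)

2, 3, 4, 5, 6, 7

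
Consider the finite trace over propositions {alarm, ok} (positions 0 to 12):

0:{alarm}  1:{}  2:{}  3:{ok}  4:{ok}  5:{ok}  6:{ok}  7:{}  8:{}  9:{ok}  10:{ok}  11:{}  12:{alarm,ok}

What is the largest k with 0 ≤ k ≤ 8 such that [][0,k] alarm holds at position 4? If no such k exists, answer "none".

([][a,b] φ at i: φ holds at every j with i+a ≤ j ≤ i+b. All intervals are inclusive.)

none

alarm must hold from j=4 onward; find where it first fails.
  j=4: fails → no k works.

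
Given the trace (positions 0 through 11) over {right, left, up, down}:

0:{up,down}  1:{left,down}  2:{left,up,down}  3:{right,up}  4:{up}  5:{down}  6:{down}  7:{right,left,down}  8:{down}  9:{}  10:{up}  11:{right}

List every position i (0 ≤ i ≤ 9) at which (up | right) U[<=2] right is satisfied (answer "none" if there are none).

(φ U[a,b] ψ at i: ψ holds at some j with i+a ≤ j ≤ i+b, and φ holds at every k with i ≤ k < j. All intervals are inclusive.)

Evaluate at each i in [0,9]:
  i=0: ✗ (no rhs in [0,2])
  i=1: ✗ (lhs fails at k=1 before rhs at j=3)
  i=2: ✓ (rhs at j=3; lhs holds on [2,2])
  i=3: ✓ (rhs at j=3)
  i=4: ✗ (no rhs in [4,6])
  i=5: ✗ (lhs fails at k=5 before rhs at j=7)
  i=6: ✗ (lhs fails at k=6 before rhs at j=7)
  i=7: ✓ (rhs at j=7)
  i=8: ✗ (no rhs in [8,10])
  i=9: ✗ (lhs fails at k=9 before rhs at j=11)

2, 3, 7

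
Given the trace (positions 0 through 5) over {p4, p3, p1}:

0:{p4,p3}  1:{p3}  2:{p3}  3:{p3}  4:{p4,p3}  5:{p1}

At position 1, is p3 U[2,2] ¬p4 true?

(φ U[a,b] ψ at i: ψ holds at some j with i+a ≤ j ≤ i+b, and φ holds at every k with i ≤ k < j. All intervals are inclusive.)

Holds

Need some j in [3,3] with ¬p4, and p3 at every k in [1,j-1].
  j=3: ¬p4 holds; p3 holds at every k in [1,2] → satisfied.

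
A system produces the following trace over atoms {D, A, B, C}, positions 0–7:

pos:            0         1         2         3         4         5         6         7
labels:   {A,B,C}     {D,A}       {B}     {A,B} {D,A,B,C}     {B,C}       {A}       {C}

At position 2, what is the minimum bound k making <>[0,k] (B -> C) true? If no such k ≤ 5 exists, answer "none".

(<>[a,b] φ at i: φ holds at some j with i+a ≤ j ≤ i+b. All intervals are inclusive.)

2

Scan j = 2,3,… for (B -> C):
  j=2: fails
  j=3: fails
  j=4: holds
First hit at j=4, so smallest k = 4-2 = 2.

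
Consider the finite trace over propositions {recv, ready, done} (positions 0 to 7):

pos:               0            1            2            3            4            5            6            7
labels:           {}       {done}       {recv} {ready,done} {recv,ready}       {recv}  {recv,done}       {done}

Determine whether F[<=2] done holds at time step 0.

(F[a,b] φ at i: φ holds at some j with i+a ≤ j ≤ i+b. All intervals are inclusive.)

Check done at each j in [0,2]:
  j=0: false
  j=1: true
  j=2: false
Found at j=1 → formula holds.

Yes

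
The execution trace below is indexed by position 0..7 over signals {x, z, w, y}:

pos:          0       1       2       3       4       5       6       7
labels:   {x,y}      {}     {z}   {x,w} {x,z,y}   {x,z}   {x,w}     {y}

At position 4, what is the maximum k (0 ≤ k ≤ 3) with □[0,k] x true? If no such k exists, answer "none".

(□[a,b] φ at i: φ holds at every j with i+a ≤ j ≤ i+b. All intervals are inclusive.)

x must hold from j=4 onward; find where it first fails.
  j=4: holds
  j=5: holds
  j=6: holds
  j=7: fails
Holds on [4,6], so largest k = 2.

2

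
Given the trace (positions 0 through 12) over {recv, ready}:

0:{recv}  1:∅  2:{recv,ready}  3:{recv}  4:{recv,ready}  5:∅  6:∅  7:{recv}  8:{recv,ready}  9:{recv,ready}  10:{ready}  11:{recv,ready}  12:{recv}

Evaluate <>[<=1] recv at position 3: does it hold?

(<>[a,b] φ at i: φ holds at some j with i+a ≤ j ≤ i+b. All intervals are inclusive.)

Check recv at each j in [3,4]:
  j=3: true
  j=4: true
Found at j=3 → formula holds.

Yes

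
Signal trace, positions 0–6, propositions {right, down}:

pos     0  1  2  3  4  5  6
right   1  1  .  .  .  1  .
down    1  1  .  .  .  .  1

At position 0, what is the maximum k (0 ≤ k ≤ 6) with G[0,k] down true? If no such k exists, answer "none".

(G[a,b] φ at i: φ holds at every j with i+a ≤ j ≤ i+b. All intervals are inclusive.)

down must hold from j=0 onward; find where it first fails.
  j=0: holds
  j=1: holds
  j=2: fails
Holds on [0,1], so largest k = 1.

1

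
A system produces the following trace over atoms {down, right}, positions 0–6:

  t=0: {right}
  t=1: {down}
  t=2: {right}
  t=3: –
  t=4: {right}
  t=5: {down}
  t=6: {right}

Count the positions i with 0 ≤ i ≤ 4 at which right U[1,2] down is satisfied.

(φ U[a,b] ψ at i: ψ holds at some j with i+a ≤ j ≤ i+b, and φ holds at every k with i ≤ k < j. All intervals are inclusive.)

2

Evaluate at each i in [0,4]:
  i=0: ✓ (rhs at j=1; lhs holds on [0,0])
  i=1: ✗ (no rhs in [2,3])
  i=2: ✗ (no rhs in [3,4])
  i=3: ✗ (lhs fails at k=3 before rhs at j=5)
  i=4: ✓ (rhs at j=5; lhs holds on [4,4])
Positions where it holds: {0, 4} → 2.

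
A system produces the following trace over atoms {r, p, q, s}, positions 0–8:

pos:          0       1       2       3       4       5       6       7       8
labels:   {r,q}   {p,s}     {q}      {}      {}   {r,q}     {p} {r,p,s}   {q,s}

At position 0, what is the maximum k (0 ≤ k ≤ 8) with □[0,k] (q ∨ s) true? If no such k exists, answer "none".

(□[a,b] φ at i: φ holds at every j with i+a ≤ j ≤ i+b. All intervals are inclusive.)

2

(q ∨ s) must hold from j=0 onward; find where it first fails.
  j=0: holds
  j=1: holds
  j=2: holds
  j=3: fails
Holds on [0,2], so largest k = 2.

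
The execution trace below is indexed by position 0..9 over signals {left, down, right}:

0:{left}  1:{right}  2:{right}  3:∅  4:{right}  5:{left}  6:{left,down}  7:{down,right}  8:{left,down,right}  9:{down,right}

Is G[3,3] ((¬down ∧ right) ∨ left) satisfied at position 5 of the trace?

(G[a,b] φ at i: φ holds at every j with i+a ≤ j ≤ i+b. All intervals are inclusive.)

Check ((¬down ∧ right) ∨ left) at every j in [8,8]:
  j=8: true
All positions satisfy it → formula holds.

True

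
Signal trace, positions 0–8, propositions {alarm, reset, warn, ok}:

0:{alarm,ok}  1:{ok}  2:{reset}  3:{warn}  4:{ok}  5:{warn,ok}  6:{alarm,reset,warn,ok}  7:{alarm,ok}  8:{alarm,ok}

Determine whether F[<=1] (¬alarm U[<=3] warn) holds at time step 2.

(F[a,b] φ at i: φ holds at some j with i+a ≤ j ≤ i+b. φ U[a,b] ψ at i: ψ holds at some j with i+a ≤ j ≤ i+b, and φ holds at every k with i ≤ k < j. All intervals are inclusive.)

Yes

Check (¬alarm U[<=3] warn) at each j in [2,3]:
  j=2: holds
  j=3: holds
Found at j=2 → formula holds.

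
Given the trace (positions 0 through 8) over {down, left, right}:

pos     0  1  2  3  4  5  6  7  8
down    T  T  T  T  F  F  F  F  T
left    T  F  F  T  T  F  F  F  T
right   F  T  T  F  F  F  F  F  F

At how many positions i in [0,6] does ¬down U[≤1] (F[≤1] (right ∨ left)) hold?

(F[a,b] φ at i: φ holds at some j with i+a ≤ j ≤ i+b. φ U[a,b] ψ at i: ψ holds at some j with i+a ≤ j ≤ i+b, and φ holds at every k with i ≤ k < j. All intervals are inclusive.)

6

Evaluate at each i in [0,6]:
  i=0: ✓ (rhs at j=0)
  i=1: ✓ (rhs at j=1)
  i=2: ✓ (rhs at j=2)
  i=3: ✓ (rhs at j=3)
  i=4: ✓ (rhs at j=4)
  i=5: ✗ (no rhs in [5,6])
  i=6: ✓ (rhs at j=7; lhs holds on [6,6])
Positions where it holds: {0, 1, 2, 3, 4, 6} → 6.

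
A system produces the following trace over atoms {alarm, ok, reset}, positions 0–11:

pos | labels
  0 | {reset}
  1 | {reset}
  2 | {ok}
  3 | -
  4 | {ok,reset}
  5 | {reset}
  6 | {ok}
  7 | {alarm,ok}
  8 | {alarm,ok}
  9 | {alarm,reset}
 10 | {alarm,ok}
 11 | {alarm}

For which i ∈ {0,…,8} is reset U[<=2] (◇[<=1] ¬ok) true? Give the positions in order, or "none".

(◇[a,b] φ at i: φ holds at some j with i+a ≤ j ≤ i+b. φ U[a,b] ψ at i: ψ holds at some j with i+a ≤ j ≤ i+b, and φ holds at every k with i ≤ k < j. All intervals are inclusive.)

Evaluate at each i in [0,8]:
  i=0: ✓ (rhs at j=0)
  i=1: ✓ (rhs at j=1)
  i=2: ✓ (rhs at j=2)
  i=3: ✓ (rhs at j=3)
  i=4: ✓ (rhs at j=4)
  i=5: ✓ (rhs at j=5)
  i=6: ✗ (lhs fails at k=6 before rhs at j=8)
  i=7: ✗ (lhs fails at k=7 before rhs at j=8)
  i=8: ✓ (rhs at j=8)

0, 1, 2, 3, 4, 5, 8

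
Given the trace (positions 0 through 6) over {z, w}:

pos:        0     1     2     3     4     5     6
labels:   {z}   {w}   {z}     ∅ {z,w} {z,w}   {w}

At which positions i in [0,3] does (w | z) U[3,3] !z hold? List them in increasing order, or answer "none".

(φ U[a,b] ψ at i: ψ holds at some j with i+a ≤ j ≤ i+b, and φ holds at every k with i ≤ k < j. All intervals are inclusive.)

0

Evaluate at each i in [0,3]:
  i=0: ✓ (rhs at j=3; lhs holds on [0,2])
  i=1: ✗ (no rhs in [4,4])
  i=2: ✗ (no rhs in [5,5])
  i=3: ✗ (lhs fails at k=3 before rhs at j=6)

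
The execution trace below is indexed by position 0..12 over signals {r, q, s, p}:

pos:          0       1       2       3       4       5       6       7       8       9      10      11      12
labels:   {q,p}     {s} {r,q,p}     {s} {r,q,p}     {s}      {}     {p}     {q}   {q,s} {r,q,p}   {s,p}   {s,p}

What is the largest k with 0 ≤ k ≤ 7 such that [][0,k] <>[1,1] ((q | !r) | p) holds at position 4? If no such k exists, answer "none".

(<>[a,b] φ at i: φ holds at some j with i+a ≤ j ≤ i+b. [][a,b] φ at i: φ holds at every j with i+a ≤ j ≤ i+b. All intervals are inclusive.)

7

<>[1,1] ((q | !r) | p) must hold from j=4 onward; find where it first fails.
  j=4: holds
  j=5: holds
  j=6: holds
  j=7: holds
  j=8: holds
  j=9: holds
  j=10: holds
  j=11: holds
Holds through j=11; largest k = 7.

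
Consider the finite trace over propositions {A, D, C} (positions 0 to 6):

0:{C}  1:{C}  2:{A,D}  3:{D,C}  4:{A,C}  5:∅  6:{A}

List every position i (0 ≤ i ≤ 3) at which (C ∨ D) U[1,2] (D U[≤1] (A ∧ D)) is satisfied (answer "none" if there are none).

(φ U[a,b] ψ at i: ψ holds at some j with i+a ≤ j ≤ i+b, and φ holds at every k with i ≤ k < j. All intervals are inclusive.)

Evaluate at each i in [0,3]:
  i=0: ✓ (rhs at j=2; lhs holds on [0,1])
  i=1: ✓ (rhs at j=2; lhs holds on [1,1])
  i=2: ✗ (no rhs in [3,4])
  i=3: ✗ (no rhs in [4,5])

0, 1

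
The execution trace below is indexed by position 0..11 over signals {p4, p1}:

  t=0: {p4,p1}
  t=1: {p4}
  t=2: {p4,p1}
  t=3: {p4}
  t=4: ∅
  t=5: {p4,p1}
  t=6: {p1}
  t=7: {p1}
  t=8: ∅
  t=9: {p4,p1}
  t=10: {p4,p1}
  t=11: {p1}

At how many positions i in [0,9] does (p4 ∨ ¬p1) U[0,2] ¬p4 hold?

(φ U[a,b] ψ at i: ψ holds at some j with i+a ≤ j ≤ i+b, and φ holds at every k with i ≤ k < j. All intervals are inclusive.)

Evaluate at each i in [0,9]:
  i=0: ✗ (no rhs in [0,2])
  i=1: ✗ (no rhs in [1,3])
  i=2: ✓ (rhs at j=4; lhs holds on [2,3])
  i=3: ✓ (rhs at j=4; lhs holds on [3,3])
  i=4: ✓ (rhs at j=4)
  i=5: ✓ (rhs at j=6; lhs holds on [5,5])
  i=6: ✓ (rhs at j=6)
  i=7: ✓ (rhs at j=7)
  i=8: ✓ (rhs at j=8)
  i=9: ✓ (rhs at j=11; lhs holds on [9,10])
Positions where it holds: {2, 3, 4, 5, 6, 7, 8, 9} → 8.

8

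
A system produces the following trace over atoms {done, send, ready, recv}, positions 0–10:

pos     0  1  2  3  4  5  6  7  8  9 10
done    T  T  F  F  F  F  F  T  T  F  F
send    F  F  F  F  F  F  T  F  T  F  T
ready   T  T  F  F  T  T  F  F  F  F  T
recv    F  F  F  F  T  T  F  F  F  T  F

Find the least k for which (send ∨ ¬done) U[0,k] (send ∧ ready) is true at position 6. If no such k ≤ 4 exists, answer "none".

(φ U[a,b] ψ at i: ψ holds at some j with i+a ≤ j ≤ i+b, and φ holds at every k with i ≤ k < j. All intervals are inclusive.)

none

Need earliest j ≥ 6 with (send ∧ ready), and (send ∨ ¬done) at every k in [6,j-1].
  j=6: rhs fails.
  j=7: rhs fails.
  j=8: rhs fails.
  j=9: rhs fails.
  j=10: rhs holds but lhs fails at k=7.
No witness within the range → none.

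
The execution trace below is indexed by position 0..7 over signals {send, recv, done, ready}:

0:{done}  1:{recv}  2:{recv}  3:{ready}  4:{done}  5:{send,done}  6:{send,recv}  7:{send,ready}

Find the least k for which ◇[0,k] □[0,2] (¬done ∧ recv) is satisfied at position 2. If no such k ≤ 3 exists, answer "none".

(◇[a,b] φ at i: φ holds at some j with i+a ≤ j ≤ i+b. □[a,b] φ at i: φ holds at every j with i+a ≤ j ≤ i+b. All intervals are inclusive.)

Scan j = 2,3,… for □[0,2] (¬done ∧ recv):
  j=2: fails
  j=3: fails
  j=4: fails
  j=5: fails
No j in [2,5] satisfies it → none.

none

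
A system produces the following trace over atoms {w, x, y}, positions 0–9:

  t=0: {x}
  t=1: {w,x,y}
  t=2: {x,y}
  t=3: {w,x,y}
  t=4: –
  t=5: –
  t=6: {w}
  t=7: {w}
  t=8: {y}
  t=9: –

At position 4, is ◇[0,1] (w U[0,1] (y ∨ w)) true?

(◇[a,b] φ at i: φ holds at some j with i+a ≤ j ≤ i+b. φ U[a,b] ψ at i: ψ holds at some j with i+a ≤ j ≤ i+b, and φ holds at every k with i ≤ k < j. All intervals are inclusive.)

Check (w U[0,1] (y ∨ w)) at each j in [4,5]:
  j=4: fails
  j=5: fails
No position in the window satisfies it → formula fails.

Does not hold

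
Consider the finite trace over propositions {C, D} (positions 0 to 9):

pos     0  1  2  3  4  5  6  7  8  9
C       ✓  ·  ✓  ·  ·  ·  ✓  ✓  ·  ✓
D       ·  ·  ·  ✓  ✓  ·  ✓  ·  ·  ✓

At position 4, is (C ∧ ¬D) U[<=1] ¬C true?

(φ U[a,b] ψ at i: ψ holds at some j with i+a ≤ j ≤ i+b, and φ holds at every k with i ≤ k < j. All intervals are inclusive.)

Yes

Need some j in [4,5] with ¬C, and (C ∧ ¬D) at every k in [4,j-1].
  j=4: ¬C holds; no prefix to check → satisfied.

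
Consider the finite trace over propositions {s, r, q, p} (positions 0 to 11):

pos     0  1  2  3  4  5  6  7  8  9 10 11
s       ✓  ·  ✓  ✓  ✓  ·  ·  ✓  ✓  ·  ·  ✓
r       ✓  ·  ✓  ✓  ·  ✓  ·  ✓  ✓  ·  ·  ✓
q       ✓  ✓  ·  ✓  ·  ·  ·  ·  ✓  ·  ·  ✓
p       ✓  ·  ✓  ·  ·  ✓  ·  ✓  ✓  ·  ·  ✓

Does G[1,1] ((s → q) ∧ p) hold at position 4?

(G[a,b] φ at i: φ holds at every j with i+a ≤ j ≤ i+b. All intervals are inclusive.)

Check ((s → q) ∧ p) at every j in [5,5]:
  j=5: true
All positions satisfy it → formula holds.

Yes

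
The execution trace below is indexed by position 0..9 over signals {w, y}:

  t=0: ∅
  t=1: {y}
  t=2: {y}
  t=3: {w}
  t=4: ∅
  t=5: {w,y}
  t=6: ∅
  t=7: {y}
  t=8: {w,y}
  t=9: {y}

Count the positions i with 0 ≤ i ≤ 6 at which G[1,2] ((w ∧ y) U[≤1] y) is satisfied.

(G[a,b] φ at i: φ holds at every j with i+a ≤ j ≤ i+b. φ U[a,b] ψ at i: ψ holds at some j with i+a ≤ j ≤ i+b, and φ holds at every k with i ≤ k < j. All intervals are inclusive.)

Evaluate at each i in [0,6]:
  i=0: ✓ (all of [1,2])
  i=1: ✗ (fails at j=3)
  i=2: ✗ (fails at j=3)
  i=3: ✗ (fails at j=4)
  i=4: ✗ (fails at j=6)
  i=5: ✗ (fails at j=6)
  i=6: ✓ (all of [7,8])
Positions where it holds: {0, 6} → 2.

2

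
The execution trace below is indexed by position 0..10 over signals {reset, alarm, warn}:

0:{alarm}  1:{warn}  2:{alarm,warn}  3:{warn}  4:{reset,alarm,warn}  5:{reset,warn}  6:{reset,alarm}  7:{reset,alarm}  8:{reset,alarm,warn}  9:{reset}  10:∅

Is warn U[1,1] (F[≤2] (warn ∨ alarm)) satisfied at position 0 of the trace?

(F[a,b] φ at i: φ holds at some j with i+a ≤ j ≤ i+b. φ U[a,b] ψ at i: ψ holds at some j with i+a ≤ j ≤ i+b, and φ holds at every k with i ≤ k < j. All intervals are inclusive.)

Need some j in [1,1] with F[≤2] (warn ∨ alarm), and warn at every k in [0,j-1].
  j=1: F[≤2] (warn ∨ alarm) holds, but warn fails at k=0 → not this j.
No j in the window works → until fails.

Does not hold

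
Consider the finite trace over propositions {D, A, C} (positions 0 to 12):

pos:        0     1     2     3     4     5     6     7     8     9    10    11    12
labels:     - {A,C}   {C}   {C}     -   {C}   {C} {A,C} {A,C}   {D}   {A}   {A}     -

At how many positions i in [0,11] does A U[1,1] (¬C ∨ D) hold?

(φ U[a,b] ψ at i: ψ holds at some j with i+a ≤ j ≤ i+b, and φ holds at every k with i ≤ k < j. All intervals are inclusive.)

Evaluate at each i in [0,11]:
  i=0: ✗ (no rhs in [1,1])
  i=1: ✗ (no rhs in [2,2])
  i=2: ✗ (no rhs in [3,3])
  i=3: ✗ (lhs fails at k=3 before rhs at j=4)
  i=4: ✗ (no rhs in [5,5])
  i=5: ✗ (no rhs in [6,6])
  i=6: ✗ (no rhs in [7,7])
  i=7: ✗ (no rhs in [8,8])
  i=8: ✓ (rhs at j=9; lhs holds on [8,8])
  i=9: ✗ (lhs fails at k=9 before rhs at j=10)
  i=10: ✓ (rhs at j=11; lhs holds on [10,10])
  i=11: ✓ (rhs at j=12; lhs holds on [11,11])
Positions where it holds: {8, 10, 11} → 3.

3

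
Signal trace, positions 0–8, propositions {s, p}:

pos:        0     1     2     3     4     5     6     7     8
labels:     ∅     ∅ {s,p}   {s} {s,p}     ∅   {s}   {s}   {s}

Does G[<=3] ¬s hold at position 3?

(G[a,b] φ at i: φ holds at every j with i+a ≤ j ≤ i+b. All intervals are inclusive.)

No

Check ¬s at every j in [3,6]:
  j=3: false
  j=4: false
  j=5: true
  j=6: false
Fails at j=3 → formula fails.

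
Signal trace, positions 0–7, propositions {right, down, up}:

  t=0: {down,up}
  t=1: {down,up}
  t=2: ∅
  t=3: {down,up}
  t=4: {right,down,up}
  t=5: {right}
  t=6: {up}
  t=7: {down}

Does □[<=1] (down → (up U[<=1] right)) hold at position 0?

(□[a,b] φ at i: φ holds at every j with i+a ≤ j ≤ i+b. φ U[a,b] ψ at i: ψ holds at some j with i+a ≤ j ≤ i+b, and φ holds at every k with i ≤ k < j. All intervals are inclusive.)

Check (down → (up U[<=1] right)) at every j in [0,1]:
  j=0: antecedent true; consequent fails → ✗
  j=1: antecedent true; consequent fails → ✗
Fails at j=0 → formula fails.

False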